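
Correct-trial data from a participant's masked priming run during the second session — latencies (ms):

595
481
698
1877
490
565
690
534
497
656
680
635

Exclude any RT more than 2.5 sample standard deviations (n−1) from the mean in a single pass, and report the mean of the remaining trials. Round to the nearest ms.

593 ms

n = 12, ΣRT = 8398, M = 699.833
Σ(x−M)² = 1582069.67; s = √(1582069.67/11) = 379.242
Cutoffs: 699.833 ± 2.5·379.242 → [-248.3, 1647.9]
Outside: 1877 → excluded.
Retained (n=11): Σ = 6521, mean = 6521/11 = 592.818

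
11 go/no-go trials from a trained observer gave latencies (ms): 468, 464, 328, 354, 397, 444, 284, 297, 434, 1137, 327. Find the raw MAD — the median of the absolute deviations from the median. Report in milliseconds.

Sorted: 284, 297, 327, 328, 354, 397, 434, 444, 464, 468, 1137 → median = 397
|x − 397|: 71, 67, 69, 43, 0, 47, 113, 100, 37, 740, 70
Sorted deviations: 0, 37, 43, 47, 67, 69, 70, 71, 100, 113, 740 → MAD = 69

69 ms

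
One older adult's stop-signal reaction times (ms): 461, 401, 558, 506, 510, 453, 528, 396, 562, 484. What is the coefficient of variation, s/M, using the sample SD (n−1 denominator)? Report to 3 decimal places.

n = 10, Σ = 4859, M = 485.9000
Σ(x−M)² = 30742.900; s = √(30742.900/9) = 58.4455
CV = 58.4455 / 485.9000 = 0.12028

0.120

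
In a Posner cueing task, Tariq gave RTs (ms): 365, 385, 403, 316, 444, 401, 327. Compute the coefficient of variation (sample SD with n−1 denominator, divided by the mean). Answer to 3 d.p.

n = 7, Σ = 2641, M = 377.2857
Σ(x−M)² = 12169.429; s = √(12169.429/6) = 45.0360
CV = 45.0360 / 377.2857 = 0.11937

0.119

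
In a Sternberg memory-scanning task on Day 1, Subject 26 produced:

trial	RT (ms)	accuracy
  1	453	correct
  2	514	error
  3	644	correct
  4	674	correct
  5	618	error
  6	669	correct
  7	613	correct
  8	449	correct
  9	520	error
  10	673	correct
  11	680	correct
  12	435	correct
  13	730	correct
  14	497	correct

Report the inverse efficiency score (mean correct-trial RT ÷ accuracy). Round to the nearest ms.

Correct trials (n=11): 453, 644, 674, 669, 613, 449, 673, 680, 435, 730, 497
Mean correct RT = 6517/11 = 592.4545 ms
Proportion correct = 11/14
IES = 592.4545 / (11/14) = 754.033 ms

754 ms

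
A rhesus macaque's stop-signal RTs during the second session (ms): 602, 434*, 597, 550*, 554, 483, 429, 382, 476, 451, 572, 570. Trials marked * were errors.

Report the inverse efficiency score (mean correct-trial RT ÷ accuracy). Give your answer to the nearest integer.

614 ms

Correct trials (n=10): 602, 597, 554, 483, 429, 382, 476, 451, 572, 570
Mean correct RT = 5116/10 = 511.6000 ms
Proportion correct = 10/12
IES = 511.6000 / (10/12) = 613.920 ms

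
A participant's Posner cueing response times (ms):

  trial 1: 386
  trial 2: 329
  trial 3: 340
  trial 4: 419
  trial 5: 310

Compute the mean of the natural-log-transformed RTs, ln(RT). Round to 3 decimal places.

ln(RT): 5.9558, 5.7961, 5.8289, 6.0379, 5.7366
Σ ln(RT) = 29.3553
Mean = 29.3553/5 = 5.87106

5.871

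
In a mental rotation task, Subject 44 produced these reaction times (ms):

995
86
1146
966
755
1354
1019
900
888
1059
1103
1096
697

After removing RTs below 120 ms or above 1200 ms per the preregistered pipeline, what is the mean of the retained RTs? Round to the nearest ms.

966 ms

Excluded: 86, 1354
Retained (n=11): Σ = 10624
Mean = 10624/11 = 965.8182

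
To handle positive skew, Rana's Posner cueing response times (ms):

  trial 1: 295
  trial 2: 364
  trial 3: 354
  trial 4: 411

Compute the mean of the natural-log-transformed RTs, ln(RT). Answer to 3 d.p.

ln(RT): 5.6870, 5.8972, 5.8693, 6.0186
Σ ln(RT) = 23.4720
Mean = 23.4720/4 = 5.86800

5.868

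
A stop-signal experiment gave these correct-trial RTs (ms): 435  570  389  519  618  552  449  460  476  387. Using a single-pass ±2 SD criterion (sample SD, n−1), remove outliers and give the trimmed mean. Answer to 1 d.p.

n = 10, ΣRT = 4855, M = 485.500
Σ(x−M)² = 53878.50; s = √(53878.50/9) = 77.372
Cutoffs: 485.500 ± 2·77.372 → [330.8, 640.2]
No RTs fall outside the cutoffs; all 10 retained. Mean = 4855/10 = 485.500

485.5 ms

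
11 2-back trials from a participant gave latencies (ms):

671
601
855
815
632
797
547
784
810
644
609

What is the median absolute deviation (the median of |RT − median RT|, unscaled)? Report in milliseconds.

Sorted: 547, 601, 609, 632, 644, 671, 784, 797, 810, 815, 855 → median = 671
|x − 671|: 0, 70, 184, 144, 39, 126, 124, 113, 139, 27, 62
Sorted deviations: 0, 27, 39, 62, 70, 113, 124, 126, 139, 144, 184 → MAD = 113

113 ms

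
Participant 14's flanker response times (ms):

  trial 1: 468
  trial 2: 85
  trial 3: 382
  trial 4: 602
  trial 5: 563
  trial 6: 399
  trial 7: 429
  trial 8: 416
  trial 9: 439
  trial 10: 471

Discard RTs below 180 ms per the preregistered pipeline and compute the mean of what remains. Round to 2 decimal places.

463.22 ms

Excluded: 85
Retained (n=9): Σ = 4169
Mean = 4169/9 = 463.2222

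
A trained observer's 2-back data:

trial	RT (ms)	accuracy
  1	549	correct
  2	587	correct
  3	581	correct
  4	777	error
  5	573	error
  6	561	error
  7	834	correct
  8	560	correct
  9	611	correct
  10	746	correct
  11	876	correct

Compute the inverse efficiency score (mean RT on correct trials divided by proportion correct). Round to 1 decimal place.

Correct trials (n=8): 549, 587, 581, 834, 560, 611, 746, 876
Mean correct RT = 5344/8 = 668.0000 ms
Proportion correct = 8/11
IES = 668.0000 / (8/11) = 918.500 ms

918.5 ms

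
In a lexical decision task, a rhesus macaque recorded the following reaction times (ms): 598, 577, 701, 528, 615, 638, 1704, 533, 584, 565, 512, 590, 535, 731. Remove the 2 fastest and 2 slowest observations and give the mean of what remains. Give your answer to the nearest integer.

Sorted: 512, 528, 533, 535, 565, 577, 584, 590, 598, 615, 638, 701, 731, 1704
Drop lowest 2 (512, 528) and highest 2 (731, 1704)
Remaining (n=10): Σ = 5936, mean = 5936/10 = 593.600

594 ms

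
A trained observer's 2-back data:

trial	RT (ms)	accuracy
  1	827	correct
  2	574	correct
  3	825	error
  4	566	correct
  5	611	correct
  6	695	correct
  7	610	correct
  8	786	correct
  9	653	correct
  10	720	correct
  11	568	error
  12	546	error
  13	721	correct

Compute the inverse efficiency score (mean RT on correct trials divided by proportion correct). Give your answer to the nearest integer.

879 ms

Correct trials (n=10): 827, 574, 566, 611, 695, 610, 786, 653, 720, 721
Mean correct RT = 6763/10 = 676.3000 ms
Proportion correct = 10/13
IES = 676.3000 / (10/13) = 879.190 ms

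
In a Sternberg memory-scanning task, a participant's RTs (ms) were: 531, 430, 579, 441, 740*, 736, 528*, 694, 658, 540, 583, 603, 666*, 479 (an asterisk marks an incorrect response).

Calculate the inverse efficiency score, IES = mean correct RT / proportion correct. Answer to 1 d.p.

725.9 ms

Correct trials (n=11): 531, 430, 579, 441, 736, 694, 658, 540, 583, 603, 479
Mean correct RT = 6274/11 = 570.3636 ms
Proportion correct = 11/14
IES = 570.3636 / (11/14) = 725.917 ms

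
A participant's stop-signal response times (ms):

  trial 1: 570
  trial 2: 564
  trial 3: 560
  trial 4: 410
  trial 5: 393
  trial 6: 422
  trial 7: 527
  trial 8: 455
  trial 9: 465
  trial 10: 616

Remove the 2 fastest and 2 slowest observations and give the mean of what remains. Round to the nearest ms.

Sorted: 393, 410, 422, 455, 465, 527, 560, 564, 570, 616
Drop lowest 2 (393, 410) and highest 2 (570, 616)
Remaining (n=6): Σ = 2993, mean = 2993/6 = 498.833

499 ms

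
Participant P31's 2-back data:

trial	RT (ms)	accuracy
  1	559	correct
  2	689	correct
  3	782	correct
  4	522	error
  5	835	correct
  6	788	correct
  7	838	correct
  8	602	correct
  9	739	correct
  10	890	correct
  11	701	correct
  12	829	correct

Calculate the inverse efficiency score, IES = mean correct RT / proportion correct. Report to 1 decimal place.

818.4 ms

Correct trials (n=11): 559, 689, 782, 835, 788, 838, 602, 739, 890, 701, 829
Mean correct RT = 8252/11 = 750.1818 ms
Proportion correct = 11/12
IES = 750.1818 / (11/12) = 818.380 ms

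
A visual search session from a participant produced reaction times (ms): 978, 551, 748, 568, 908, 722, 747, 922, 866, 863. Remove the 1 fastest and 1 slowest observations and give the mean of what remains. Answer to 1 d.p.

793.0 ms

Sorted: 551, 568, 722, 747, 748, 863, 866, 908, 922, 978
Drop lowest 1 (551) and highest 1 (978)
Remaining (n=8): Σ = 6344, mean = 6344/8 = 793.000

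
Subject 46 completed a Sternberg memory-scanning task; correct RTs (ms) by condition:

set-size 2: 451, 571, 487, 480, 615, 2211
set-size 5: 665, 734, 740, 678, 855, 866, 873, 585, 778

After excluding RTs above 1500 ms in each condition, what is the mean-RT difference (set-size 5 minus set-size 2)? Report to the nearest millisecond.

232 ms

set-size 2: exclude 2211
M(set-size 2) = 2604/5 = 520.800
M(set-size 5) = 6774/9 = 752.667
Difference = 752.667 − 520.800 = 231.867 ms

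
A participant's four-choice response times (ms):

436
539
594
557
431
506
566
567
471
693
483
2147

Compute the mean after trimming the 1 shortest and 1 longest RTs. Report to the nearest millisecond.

Sorted: 431, 436, 471, 483, 506, 539, 557, 566, 567, 594, 693, 2147
Drop lowest 1 (431) and highest 1 (2147)
Remaining (n=10): Σ = 5412, mean = 5412/10 = 541.200

541 ms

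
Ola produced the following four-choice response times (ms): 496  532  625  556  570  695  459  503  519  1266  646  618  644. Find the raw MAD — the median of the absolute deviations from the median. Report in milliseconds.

67 ms

Sorted: 459, 496, 503, 519, 532, 556, 570, 618, 625, 644, 646, 695, 1266 → median = 570
|x − 570|: 74, 38, 55, 14, 0, 125, 111, 67, 51, 696, 76, 48, 74
Sorted deviations: 0, 14, 38, 48, 51, 55, 67, 74, 74, 76, 111, 125, 696 → MAD = 67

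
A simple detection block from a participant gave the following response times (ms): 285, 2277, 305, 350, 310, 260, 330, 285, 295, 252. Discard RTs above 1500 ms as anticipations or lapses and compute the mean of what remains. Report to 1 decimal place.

Excluded: 2277
Retained (n=9): Σ = 2672
Mean = 2672/9 = 296.8889

296.9 ms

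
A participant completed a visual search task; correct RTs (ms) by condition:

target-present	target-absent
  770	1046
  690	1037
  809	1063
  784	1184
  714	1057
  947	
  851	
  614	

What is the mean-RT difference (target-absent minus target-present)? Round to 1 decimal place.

305.0 ms

M(target-present) = 6179/8 = 772.375
M(target-absent) = 5387/5 = 1077.400
Difference = 1077.400 − 772.375 = 305.025 ms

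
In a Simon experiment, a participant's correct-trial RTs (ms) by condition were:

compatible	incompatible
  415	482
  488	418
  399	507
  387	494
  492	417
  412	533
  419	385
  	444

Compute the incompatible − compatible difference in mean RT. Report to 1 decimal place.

29.7 ms

M(compatible) = 3012/7 = 430.286
M(incompatible) = 3680/8 = 460.000
Difference = 460.000 − 430.286 = 29.714 ms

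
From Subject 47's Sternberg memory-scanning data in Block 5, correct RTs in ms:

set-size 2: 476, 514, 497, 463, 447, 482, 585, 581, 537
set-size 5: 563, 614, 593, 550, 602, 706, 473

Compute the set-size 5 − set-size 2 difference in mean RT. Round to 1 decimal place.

76.7 ms

M(set-size 2) = 4582/9 = 509.111
M(set-size 5) = 4101/7 = 585.857
Difference = 585.857 − 509.111 = 76.746 ms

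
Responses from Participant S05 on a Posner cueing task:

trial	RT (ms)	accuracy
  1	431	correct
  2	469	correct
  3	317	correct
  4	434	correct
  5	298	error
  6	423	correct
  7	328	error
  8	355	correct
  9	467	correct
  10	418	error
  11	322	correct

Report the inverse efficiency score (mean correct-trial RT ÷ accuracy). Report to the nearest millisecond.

553 ms

Correct trials (n=8): 431, 469, 317, 434, 423, 355, 467, 322
Mean correct RT = 3218/8 = 402.2500 ms
Proportion correct = 8/11
IES = 402.2500 / (8/11) = 553.094 ms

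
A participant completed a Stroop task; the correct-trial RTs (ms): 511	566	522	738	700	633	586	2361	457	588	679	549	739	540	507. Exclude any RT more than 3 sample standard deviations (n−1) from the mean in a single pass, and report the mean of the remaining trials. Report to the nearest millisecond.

594 ms

n = 15, ΣRT = 10676, M = 711.733
Σ(x−M)² = 3020350.93; s = √(3020350.93/14) = 464.478
Cutoffs: 711.733 ± 3·464.478 → [-681.7, 2105.2]
Outside: 2361 → excluded.
Retained (n=14): Σ = 8315, mean = 8315/14 = 593.929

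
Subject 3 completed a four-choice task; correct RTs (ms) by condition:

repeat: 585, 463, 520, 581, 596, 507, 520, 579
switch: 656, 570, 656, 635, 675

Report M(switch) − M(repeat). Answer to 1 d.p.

94.5 ms

M(repeat) = 4351/8 = 543.875
M(switch) = 3192/5 = 638.400
Difference = 638.400 − 543.875 = 94.525 ms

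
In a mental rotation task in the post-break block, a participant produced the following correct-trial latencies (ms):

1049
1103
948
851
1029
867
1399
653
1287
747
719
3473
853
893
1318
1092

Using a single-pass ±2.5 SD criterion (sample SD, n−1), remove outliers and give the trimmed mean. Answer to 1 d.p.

987.2 ms

n = 16, ΣRT = 18281, M = 1142.562
Σ(x−M)² = 6494583.94; s = √(6494583.94/15) = 658.006
Cutoffs: 1142.562 ± 2.5·658.006 → [-502.5, 2787.6]
Outside: 3473 → excluded.
Retained (n=15): Σ = 14808, mean = 14808/15 = 987.200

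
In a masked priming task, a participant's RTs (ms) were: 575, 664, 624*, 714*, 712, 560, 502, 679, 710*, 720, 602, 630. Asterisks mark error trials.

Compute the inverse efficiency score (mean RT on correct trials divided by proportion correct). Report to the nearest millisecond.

Correct trials (n=9): 575, 664, 712, 560, 502, 679, 720, 602, 630
Mean correct RT = 5644/9 = 627.1111 ms
Proportion correct = 9/12
IES = 627.1111 / (9/12) = 836.148 ms

836 ms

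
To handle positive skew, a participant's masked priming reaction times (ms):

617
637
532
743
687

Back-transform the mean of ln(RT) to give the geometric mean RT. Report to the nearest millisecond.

ln(RT): 6.4249, 6.4568, 6.2766, 6.6107, 6.5323
Mean ln(RT) = 32.3013/5 = 6.46026
Geometric mean = exp(6.46026) = 639.23 ms

639 ms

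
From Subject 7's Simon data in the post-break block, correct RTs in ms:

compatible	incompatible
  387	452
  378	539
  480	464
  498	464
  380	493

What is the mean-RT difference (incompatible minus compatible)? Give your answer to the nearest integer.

M(compatible) = 2123/5 = 424.600
M(incompatible) = 2412/5 = 482.400
Difference = 482.400 − 424.600 = 57.800 ms

58 ms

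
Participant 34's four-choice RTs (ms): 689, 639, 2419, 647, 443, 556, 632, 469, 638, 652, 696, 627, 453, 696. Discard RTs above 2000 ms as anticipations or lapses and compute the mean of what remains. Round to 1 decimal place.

Excluded: 2419
Retained (n=13): Σ = 7837
Mean = 7837/13 = 602.8462

602.8 ms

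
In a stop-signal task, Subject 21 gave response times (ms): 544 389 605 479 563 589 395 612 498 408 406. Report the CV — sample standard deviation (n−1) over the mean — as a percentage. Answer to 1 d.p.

n = 11, Σ = 5488, M = 498.9091
Σ(x−M)² = 78472.909; s = √(78472.909/10) = 88.5849
CV = 88.5849 / 498.9091 = 0.17756 = 17.756%

17.8%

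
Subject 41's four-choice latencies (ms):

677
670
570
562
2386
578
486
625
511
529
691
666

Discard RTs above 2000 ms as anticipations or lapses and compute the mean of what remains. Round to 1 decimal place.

Excluded: 2386
Retained (n=11): Σ = 6565
Mean = 6565/11 = 596.8182

596.8 ms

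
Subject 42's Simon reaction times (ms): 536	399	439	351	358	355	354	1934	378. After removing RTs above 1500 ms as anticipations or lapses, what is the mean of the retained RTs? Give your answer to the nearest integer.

Excluded: 1934
Retained (n=8): Σ = 3170
Mean = 3170/8 = 396.2500

396 ms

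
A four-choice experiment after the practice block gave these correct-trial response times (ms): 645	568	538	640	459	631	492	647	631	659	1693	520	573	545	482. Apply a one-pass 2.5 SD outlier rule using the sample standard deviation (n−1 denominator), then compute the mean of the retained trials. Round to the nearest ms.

574 ms

n = 15, ΣRT = 9723, M = 648.200
Σ(x−M)² = 1231528.40; s = √(1231528.40/14) = 296.591
Cutoffs: 648.200 ± 2.5·296.591 → [-93.3, 1389.7]
Outside: 1693 → excluded.
Retained (n=14): Σ = 8030, mean = 8030/14 = 573.571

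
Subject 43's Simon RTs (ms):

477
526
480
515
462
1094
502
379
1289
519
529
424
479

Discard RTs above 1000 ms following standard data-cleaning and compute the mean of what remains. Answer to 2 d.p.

Excluded: 1094, 1289
Retained (n=11): Σ = 5292
Mean = 5292/11 = 481.0909

481.09 ms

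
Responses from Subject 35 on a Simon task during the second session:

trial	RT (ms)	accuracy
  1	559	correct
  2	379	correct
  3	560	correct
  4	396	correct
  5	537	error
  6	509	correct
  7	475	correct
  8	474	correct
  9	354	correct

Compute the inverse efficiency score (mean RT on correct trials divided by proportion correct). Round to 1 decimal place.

521.2 ms

Correct trials (n=8): 559, 379, 560, 396, 509, 475, 474, 354
Mean correct RT = 3706/8 = 463.2500 ms
Proportion correct = 8/9
IES = 463.2500 / (8/9) = 521.156 ms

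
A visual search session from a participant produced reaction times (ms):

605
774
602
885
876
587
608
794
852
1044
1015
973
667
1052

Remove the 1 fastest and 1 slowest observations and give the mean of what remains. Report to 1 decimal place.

807.9 ms

Sorted: 587, 602, 605, 608, 667, 774, 794, 852, 876, 885, 973, 1015, 1044, 1052
Drop lowest 1 (587) and highest 1 (1052)
Remaining (n=12): Σ = 9695, mean = 9695/12 = 807.917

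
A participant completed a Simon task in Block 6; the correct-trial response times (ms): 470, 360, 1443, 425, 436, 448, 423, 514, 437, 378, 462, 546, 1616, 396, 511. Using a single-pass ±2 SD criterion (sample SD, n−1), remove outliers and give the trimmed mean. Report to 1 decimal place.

n = 15, ΣRT = 8865, M = 591.000
Σ(x−M)² = 2082890.00; s = √(2082890.00/14) = 385.717
Cutoffs: 591.000 ± 2·385.717 → [-180.4, 1362.4]
Outside: 1443, 1616 → excluded.
Retained (n=13): Σ = 5806, mean = 5806/13 = 446.615

446.6 ms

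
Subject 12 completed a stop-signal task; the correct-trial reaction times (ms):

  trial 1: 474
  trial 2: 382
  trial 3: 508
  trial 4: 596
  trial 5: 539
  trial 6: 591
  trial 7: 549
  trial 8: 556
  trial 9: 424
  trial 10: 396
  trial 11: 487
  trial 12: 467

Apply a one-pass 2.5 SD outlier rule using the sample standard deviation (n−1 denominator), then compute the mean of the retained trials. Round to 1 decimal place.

n = 12, ΣRT = 5969, M = 497.417
Σ(x−M)² = 56988.92; s = √(56988.92/11) = 71.978
Cutoffs: 497.417 ± 2.5·71.978 → [317.5, 677.4]
No RTs fall outside the cutoffs; all 12 retained. Mean = 5969/12 = 497.417

497.4 ms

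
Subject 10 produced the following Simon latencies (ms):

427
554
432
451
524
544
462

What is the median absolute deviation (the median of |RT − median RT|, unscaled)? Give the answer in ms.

Sorted: 427, 432, 451, 462, 524, 544, 554 → median = 462
|x − 462|: 35, 92, 30, 11, 62, 82, 0
Sorted deviations: 0, 11, 30, 35, 62, 82, 92 → MAD = 35

35 ms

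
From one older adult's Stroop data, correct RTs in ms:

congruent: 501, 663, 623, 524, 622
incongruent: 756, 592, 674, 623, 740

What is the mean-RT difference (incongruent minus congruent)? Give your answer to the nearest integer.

90 ms

M(congruent) = 2933/5 = 586.600
M(incongruent) = 3385/5 = 677.000
Difference = 677.000 − 586.600 = 90.400 ms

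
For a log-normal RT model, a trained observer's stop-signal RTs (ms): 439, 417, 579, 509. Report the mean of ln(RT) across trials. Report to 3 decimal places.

6.178

ln(RT): 6.0845, 6.0331, 6.3613, 6.2324
Σ ln(RT) = 24.7113
Mean = 24.7113/4 = 6.17783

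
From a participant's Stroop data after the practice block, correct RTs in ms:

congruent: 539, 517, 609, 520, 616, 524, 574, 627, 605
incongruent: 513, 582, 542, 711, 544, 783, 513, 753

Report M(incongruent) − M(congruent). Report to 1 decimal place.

47.5 ms

M(congruent) = 5131/9 = 570.111
M(incongruent) = 4941/8 = 617.625
Difference = 617.625 − 570.111 = 47.514 ms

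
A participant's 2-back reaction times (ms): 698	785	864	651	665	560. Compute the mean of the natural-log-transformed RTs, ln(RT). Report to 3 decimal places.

ln(RT): 6.5482, 6.6657, 6.7616, 6.4785, 6.4998, 6.3279
Σ ln(RT) = 39.2817
Mean = 39.2817/6 = 6.54695

6.547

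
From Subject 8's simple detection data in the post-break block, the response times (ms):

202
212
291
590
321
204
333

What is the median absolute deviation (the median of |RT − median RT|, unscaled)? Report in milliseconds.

Sorted: 202, 204, 212, 291, 321, 333, 590 → median = 291
|x − 291|: 89, 79, 0, 299, 30, 87, 42
Sorted deviations: 0, 30, 42, 79, 87, 89, 299 → MAD = 79

79 ms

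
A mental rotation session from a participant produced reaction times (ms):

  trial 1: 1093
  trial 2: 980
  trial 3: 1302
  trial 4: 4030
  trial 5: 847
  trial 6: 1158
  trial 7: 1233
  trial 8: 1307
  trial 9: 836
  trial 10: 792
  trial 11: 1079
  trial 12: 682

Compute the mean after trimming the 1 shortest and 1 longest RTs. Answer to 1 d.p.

1062.7 ms

Sorted: 682, 792, 836, 847, 980, 1079, 1093, 1158, 1233, 1302, 1307, 4030
Drop lowest 1 (682) and highest 1 (4030)
Remaining (n=10): Σ = 10627, mean = 10627/10 = 1062.700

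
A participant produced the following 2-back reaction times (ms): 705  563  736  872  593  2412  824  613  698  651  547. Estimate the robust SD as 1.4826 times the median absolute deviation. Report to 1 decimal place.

155.7 ms

Sorted: 547, 563, 593, 613, 651, 698, 705, 736, 824, 872, 2412 → median = 698
|x − 698| sorted: 0, 7, 38, 47, 85, 105, 126, 135, 151, 174, 1714 → MAD = 105
Robust SD ≈ 1.4826 × 105 = 155.673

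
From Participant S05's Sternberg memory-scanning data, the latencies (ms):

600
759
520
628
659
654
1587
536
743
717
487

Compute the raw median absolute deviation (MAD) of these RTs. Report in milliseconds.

Sorted: 487, 520, 536, 600, 628, 654, 659, 717, 743, 759, 1587 → median = 654
|x − 654|: 54, 105, 134, 26, 5, 0, 933, 118, 89, 63, 167
Sorted deviations: 0, 5, 26, 54, 63, 89, 105, 118, 134, 167, 933 → MAD = 89

89 ms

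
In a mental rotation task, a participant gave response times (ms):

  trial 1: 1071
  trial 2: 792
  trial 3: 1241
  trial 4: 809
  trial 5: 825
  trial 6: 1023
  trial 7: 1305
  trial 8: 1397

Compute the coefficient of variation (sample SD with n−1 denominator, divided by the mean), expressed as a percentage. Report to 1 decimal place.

22.5%

n = 8, Σ = 8463, M = 1057.8750
Σ(x−M)² = 397858.875; s = √(397858.875/7) = 238.4051
CV = 238.4051 / 1057.8750 = 0.22536 = 22.536%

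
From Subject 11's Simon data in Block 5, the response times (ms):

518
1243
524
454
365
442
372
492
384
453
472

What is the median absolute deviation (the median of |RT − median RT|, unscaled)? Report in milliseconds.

Sorted: 365, 372, 384, 442, 453, 454, 472, 492, 518, 524, 1243 → median = 454
|x − 454|: 64, 789, 70, 0, 89, 12, 82, 38, 70, 1, 18
Sorted deviations: 0, 1, 12, 18, 38, 64, 70, 70, 82, 89, 789 → MAD = 64

64 ms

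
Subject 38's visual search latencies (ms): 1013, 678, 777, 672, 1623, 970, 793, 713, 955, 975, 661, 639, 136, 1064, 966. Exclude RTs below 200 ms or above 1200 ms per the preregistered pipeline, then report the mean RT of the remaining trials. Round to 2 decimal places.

836.62 ms

Excluded: 136, 1623
Retained (n=13): Σ = 10876
Mean = 10876/13 = 836.6154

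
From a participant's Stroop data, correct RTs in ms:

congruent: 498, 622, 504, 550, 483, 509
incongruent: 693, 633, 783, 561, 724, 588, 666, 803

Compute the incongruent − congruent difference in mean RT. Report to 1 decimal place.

M(congruent) = 3166/6 = 527.667
M(incongruent) = 5451/8 = 681.375
Difference = 681.375 − 527.667 = 153.708 ms

153.7 ms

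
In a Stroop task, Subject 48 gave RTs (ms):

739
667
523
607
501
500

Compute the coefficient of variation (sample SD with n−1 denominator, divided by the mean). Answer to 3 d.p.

n = 6, Σ = 3537, M = 589.5000
Σ(x−M)² = 48927.500; s = √(48927.500/5) = 98.9217
CV = 98.9217 / 589.5000 = 0.16781

0.168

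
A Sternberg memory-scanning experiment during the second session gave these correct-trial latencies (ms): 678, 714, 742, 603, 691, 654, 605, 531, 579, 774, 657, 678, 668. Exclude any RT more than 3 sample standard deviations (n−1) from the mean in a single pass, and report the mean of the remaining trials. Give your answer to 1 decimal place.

n = 13, ΣRT = 8574, M = 659.538
Σ(x−M)² = 53827.23; s = √(53827.23/12) = 66.975
Cutoffs: 659.538 ± 3·66.975 → [458.6, 860.5]
No RTs fall outside the cutoffs; all 13 retained. Mean = 8574/13 = 659.538

659.5 ms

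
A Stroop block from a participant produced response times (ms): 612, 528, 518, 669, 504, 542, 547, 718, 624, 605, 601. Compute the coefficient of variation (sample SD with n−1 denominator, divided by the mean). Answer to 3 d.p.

0.114

n = 11, Σ = 6468, M = 588.0000
Σ(x−M)² = 45144.000; s = √(45144.000/10) = 67.1893
CV = 67.1893 / 588.0000 = 0.11427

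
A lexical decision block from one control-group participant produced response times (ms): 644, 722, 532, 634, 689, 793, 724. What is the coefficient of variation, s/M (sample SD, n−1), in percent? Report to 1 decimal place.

n = 7, Σ = 4738, M = 676.8571
Σ(x−M)² = 41796.857; s = √(41796.857/6) = 83.4634
CV = 83.4634 / 676.8571 = 0.12331 = 12.331%

12.3%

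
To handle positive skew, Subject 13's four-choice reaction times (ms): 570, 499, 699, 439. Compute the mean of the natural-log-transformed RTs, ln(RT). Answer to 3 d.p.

6.298

ln(RT): 6.3456, 6.2126, 6.5497, 6.0845
Σ ln(RT) = 25.1924
Mean = 25.1924/4 = 6.29810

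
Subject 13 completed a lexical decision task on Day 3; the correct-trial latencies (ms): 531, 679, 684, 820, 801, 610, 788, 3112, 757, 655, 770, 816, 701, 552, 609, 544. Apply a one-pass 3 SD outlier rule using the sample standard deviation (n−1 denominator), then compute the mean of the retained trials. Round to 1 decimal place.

687.8 ms

n = 16, ΣRT = 13429, M = 839.312
Σ(x−M)² = 5655071.44; s = √(5655071.44/15) = 614.007
Cutoffs: 839.312 ± 3·614.007 → [-1002.7, 2681.3]
Outside: 3112 → excluded.
Retained (n=15): Σ = 10317, mean = 10317/15 = 687.800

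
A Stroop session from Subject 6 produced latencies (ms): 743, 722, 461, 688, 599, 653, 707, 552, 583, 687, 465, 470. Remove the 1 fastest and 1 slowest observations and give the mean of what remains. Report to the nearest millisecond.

613 ms

Sorted: 461, 465, 470, 552, 583, 599, 653, 687, 688, 707, 722, 743
Drop lowest 1 (461) and highest 1 (743)
Remaining (n=10): Σ = 6126, mean = 6126/10 = 612.600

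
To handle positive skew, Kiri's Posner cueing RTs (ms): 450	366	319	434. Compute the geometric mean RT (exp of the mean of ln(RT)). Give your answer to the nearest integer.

389 ms

ln(RT): 6.1092, 5.9026, 5.7652, 6.0730
Mean ln(RT) = 23.8501/4 = 5.96253
Geometric mean = exp(5.96253) = 388.59 ms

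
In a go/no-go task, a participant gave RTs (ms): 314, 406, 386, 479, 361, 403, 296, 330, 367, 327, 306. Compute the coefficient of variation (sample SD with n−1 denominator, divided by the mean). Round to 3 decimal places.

n = 11, Σ = 3975, M = 361.3636
Σ(x−M)² = 29948.545; s = √(29948.545/10) = 54.7253
CV = 54.7253 / 361.3636 = 0.15144

0.151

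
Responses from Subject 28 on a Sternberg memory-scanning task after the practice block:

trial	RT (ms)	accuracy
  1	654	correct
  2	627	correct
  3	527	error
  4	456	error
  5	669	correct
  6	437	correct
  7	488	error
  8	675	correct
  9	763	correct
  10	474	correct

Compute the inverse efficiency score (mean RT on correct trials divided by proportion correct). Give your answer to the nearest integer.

Correct trials (n=7): 654, 627, 669, 437, 675, 763, 474
Mean correct RT = 4299/7 = 614.1429 ms
Proportion correct = 7/10
IES = 614.1429 / (7/10) = 877.347 ms

877 ms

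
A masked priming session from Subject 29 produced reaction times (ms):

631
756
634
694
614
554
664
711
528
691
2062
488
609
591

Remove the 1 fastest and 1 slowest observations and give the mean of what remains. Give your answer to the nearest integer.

Sorted: 488, 528, 554, 591, 609, 614, 631, 634, 664, 691, 694, 711, 756, 2062
Drop lowest 1 (488) and highest 1 (2062)
Remaining (n=12): Σ = 7677, mean = 7677/12 = 639.750

640 ms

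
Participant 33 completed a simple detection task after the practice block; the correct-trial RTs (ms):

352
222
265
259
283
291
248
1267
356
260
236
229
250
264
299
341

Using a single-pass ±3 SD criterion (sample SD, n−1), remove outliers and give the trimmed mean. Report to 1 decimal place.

277.0 ms

n = 16, ΣRT = 5422, M = 338.875
Σ(x−M)² = 945027.75; s = √(945027.75/15) = 251.002
Cutoffs: 338.875 ± 3·251.002 → [-414.1, 1091.9]
Outside: 1267 → excluded.
Retained (n=15): Σ = 4155, mean = 4155/15 = 277.000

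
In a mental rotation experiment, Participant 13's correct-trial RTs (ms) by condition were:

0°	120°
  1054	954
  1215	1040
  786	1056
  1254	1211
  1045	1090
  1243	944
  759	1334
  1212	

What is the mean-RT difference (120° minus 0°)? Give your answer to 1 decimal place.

M(0°) = 8568/8 = 1071.000
M(120°) = 7629/7 = 1089.857
Difference = 1089.857 − 1071.000 = 18.857 ms

18.9 ms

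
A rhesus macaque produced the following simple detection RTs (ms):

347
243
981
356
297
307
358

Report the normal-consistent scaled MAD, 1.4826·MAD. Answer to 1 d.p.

Sorted: 243, 297, 307, 347, 356, 358, 981 → median = 347
|x − 347| sorted: 0, 9, 11, 40, 50, 104, 634 → MAD = 40
Robust SD ≈ 1.4826 × 40 = 59.304

59.3 ms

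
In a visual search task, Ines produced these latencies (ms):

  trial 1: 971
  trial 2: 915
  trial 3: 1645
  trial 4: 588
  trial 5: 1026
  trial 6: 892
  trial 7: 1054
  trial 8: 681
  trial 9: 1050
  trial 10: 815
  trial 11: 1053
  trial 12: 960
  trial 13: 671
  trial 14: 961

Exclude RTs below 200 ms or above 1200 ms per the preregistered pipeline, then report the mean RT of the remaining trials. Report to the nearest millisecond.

Excluded: 1645
Retained (n=13): Σ = 11637
Mean = 11637/13 = 895.1538

895 ms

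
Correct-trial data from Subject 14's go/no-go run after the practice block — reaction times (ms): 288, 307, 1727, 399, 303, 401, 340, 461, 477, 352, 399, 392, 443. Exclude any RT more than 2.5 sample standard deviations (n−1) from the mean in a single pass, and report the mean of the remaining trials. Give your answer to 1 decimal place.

n = 13, ΣRT = 6289, M = 483.769
Σ(x−M)² = 1717776.31; s = √(1717776.31/12) = 378.349
Cutoffs: 483.769 ± 2.5·378.349 → [-462.1, 1429.6]
Outside: 1727 → excluded.
Retained (n=12): Σ = 4562, mean = 4562/12 = 380.167

380.2 ms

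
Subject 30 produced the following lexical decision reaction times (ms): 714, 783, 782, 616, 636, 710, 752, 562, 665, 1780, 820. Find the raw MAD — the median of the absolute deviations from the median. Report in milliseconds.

Sorted: 562, 616, 636, 665, 710, 714, 752, 782, 783, 820, 1780 → median = 714
|x − 714|: 0, 69, 68, 98, 78, 4, 38, 152, 49, 1066, 106
Sorted deviations: 0, 4, 38, 49, 68, 69, 78, 98, 106, 152, 1066 → MAD = 69

69 ms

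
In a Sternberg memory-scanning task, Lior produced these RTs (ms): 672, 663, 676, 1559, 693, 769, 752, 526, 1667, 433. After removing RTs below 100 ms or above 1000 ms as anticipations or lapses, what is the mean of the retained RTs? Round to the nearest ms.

648 ms

Excluded: 1559, 1667
Retained (n=8): Σ = 5184
Mean = 5184/8 = 648.0000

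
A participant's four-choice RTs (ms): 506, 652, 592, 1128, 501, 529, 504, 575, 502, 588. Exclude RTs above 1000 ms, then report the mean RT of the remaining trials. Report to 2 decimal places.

549.89 ms

Excluded: 1128
Retained (n=9): Σ = 4949
Mean = 4949/9 = 549.8889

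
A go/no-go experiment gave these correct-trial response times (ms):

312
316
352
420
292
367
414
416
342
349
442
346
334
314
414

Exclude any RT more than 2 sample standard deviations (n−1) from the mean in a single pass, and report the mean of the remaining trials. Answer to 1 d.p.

n = 15, ΣRT = 5430, M = 362.000
Σ(x−M)² = 31642.00; s = √(31642.00/14) = 47.541
Cutoffs: 362.000 ± 2·47.541 → [266.9, 457.1]
No RTs fall outside the cutoffs; all 15 retained. Mean = 5430/15 = 362.000

362.0 ms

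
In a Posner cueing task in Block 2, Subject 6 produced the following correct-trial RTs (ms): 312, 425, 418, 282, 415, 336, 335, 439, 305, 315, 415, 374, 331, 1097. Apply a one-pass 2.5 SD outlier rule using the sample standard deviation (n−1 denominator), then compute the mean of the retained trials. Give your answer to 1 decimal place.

n = 14, ΣRT = 5799, M = 414.214
Σ(x−M)² = 537576.36; s = √(537576.36/13) = 203.352
Cutoffs: 414.214 ± 2.5·203.352 → [-94.2, 922.6]
Outside: 1097 → excluded.
Retained (n=13): Σ = 4702, mean = 4702/13 = 361.692

361.7 ms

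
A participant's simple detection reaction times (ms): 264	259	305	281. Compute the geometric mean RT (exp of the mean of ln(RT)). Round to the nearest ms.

277 ms

ln(RT): 5.5759, 5.5568, 5.7203, 5.6384
Mean ln(RT) = 22.4914/4 = 5.62286
Geometric mean = exp(5.62286) = 276.68 ms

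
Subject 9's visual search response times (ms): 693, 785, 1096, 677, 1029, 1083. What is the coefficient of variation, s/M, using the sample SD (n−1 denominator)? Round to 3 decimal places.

n = 6, Σ = 5363, M = 893.8333
Σ(x−M)² = 194120.833; s = √(194120.833/5) = 197.0385
CV = 197.0385 / 893.8333 = 0.22044

0.220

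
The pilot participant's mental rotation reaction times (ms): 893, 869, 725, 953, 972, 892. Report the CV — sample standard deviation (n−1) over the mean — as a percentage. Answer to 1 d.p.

9.9%

n = 6, Σ = 5304, M = 884.0000
Σ(x−M)² = 38156.000; s = √(38156.000/5) = 87.3567
CV = 87.3567 / 884.0000 = 0.09882 = 9.882%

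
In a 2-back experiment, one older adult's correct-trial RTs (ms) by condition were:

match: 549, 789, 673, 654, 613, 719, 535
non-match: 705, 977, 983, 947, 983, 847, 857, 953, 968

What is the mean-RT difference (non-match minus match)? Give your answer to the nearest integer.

266 ms

M(match) = 4532/7 = 647.429
M(non-match) = 8220/9 = 913.333
Difference = 913.333 − 647.429 = 265.905 ms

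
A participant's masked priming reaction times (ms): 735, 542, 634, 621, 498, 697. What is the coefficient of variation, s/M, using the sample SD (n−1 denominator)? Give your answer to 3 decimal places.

n = 6, Σ = 3727, M = 621.1667
Σ(x−M)² = 40310.833; s = √(40310.833/5) = 89.7896
CV = 89.7896 / 621.1667 = 0.14455

0.145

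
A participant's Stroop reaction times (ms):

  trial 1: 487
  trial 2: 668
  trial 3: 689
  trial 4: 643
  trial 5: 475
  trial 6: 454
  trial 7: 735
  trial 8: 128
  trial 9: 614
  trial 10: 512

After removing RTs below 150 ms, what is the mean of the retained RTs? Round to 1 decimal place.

Excluded: 128
Retained (n=9): Σ = 5277
Mean = 5277/9 = 586.3333

586.3 ms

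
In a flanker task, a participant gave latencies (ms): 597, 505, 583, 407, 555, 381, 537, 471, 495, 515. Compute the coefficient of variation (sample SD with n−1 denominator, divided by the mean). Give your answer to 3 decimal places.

0.139

n = 10, Σ = 5046, M = 504.6000
Σ(x−M)² = 44406.400; s = √(44406.400/9) = 70.2428
CV = 70.2428 / 504.6000 = 0.13920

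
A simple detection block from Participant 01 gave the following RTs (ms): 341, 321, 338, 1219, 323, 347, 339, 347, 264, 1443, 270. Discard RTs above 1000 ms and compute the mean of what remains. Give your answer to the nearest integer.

Excluded: 1219, 1443
Retained (n=9): Σ = 2890
Mean = 2890/9 = 321.1111

321 ms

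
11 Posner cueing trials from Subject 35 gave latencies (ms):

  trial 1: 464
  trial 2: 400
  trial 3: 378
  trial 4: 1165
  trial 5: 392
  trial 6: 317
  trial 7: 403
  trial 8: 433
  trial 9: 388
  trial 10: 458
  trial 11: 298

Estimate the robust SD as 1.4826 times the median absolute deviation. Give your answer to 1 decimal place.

48.9 ms

Sorted: 298, 317, 378, 388, 392, 400, 403, 433, 458, 464, 1165 → median = 400
|x − 400| sorted: 0, 3, 8, 12, 22, 33, 58, 64, 83, 102, 765 → MAD = 33
Robust SD ≈ 1.4826 × 33 = 48.926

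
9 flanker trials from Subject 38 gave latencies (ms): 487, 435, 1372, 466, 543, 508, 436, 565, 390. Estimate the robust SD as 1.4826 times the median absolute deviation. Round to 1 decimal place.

Sorted: 390, 435, 436, 466, 487, 508, 543, 565, 1372 → median = 487
|x − 487| sorted: 0, 21, 21, 51, 52, 56, 78, 97, 885 → MAD = 52
Robust SD ≈ 1.4826 × 52 = 77.095

77.1 ms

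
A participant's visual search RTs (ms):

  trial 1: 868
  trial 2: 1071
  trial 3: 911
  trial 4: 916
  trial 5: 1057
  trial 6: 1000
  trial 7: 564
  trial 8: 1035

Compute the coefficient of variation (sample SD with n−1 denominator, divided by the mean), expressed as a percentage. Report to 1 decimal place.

n = 8, Σ = 7422, M = 927.7500
Σ(x−M)² = 190251.500; s = √(190251.500/7) = 164.8599
CV = 164.8599 / 927.7500 = 0.17770 = 17.770%

17.8%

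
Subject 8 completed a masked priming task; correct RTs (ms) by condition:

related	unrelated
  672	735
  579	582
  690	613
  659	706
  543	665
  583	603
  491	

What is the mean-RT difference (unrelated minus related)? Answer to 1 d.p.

48.2 ms

M(related) = 4217/7 = 602.429
M(unrelated) = 3904/6 = 650.667
Difference = 650.667 − 602.429 = 48.238 ms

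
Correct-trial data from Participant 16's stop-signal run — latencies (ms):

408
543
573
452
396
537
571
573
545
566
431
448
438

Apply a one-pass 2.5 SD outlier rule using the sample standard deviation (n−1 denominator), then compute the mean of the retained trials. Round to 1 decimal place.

498.5 ms

n = 13, ΣRT = 6481, M = 498.538
Σ(x−M)² = 58163.23; s = √(58163.23/12) = 69.620
Cutoffs: 498.538 ± 2.5·69.620 → [324.5, 672.6]
No RTs fall outside the cutoffs; all 13 retained. Mean = 6481/13 = 498.538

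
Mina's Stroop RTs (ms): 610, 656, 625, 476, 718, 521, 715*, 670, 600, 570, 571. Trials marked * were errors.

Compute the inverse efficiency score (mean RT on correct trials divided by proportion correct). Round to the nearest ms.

662 ms

Correct trials (n=10): 610, 656, 625, 476, 718, 521, 670, 600, 570, 571
Mean correct RT = 6017/10 = 601.7000 ms
Proportion correct = 10/11
IES = 601.7000 / (10/11) = 661.870 ms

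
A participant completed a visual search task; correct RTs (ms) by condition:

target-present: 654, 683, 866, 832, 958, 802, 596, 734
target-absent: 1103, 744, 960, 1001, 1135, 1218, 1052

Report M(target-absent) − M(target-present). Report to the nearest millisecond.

M(target-present) = 6125/8 = 765.625
M(target-absent) = 7213/7 = 1030.429
Difference = 1030.429 − 765.625 = 264.804 ms

265 ms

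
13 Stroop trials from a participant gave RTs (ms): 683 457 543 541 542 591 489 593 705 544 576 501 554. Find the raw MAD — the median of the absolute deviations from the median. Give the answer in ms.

43 ms

Sorted: 457, 489, 501, 541, 542, 543, 544, 554, 576, 591, 593, 683, 705 → median = 544
|x − 544|: 139, 87, 1, 3, 2, 47, 55, 49, 161, 0, 32, 43, 10
Sorted deviations: 0, 1, 2, 3, 10, 32, 43, 47, 49, 55, 87, 139, 161 → MAD = 43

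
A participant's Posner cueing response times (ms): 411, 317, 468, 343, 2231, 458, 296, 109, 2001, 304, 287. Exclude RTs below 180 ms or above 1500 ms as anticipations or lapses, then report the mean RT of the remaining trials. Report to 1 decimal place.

Excluded: 109, 2001, 2231
Retained (n=8): Σ = 2884
Mean = 2884/8 = 360.5000

360.5 ms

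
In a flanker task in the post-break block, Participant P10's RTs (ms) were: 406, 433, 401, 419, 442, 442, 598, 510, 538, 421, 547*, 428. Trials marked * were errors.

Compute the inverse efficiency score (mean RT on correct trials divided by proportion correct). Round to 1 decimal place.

Correct trials (n=11): 406, 433, 401, 419, 442, 442, 598, 510, 538, 421, 428
Mean correct RT = 5038/11 = 458.0000 ms
Proportion correct = 11/12
IES = 458.0000 / (11/12) = 499.636 ms

499.6 ms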